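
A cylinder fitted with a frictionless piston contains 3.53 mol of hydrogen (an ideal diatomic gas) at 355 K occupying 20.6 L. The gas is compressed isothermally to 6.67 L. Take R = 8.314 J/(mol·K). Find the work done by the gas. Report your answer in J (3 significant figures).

Isothermal: W = nRT ln(V₂/V₁).
W = (3.53)(8.314)(355) × ln(6.67/20.6)
  = 10419 × -1.128
W_by_gas = -11749 J.

W ≈ -11700 J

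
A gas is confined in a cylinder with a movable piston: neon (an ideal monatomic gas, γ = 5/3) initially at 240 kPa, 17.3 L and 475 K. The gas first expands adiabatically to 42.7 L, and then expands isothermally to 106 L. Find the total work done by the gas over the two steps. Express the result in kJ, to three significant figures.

W_total ≈ 4.88 kJ

Step 1 (adiabatic): W = (P₁V₁ − P₂V₂)/(γ−1) = (4152 − 2273)/0.667 = 2818 J.
After step 1: P = 53.24 kPa, V = 42.7 L, T = 260.1 K.
Step 2 (isothermal): W = P₁V₁ ln(V₂/V₁) = (2273) ln(106/42.7) = 2067 J.
W_total = 2818 + 2067 = 4885 J.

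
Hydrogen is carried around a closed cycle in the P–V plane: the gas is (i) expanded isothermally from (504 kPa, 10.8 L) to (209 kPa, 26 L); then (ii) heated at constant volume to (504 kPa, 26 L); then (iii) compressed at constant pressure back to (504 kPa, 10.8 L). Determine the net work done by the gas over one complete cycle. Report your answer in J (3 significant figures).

W_net ≈ -2880 J

Leg (i): W = PᵢVᵢ ln(V_f/Vᵢ) = (5443) ln(26/10.8) = 4782 J.
Leg (ii): W = 0.
Leg (iii): W = PΔV = (504)(10.8 − 26) = -7661 J.
W_net = 4782 − 7661 = -2879 J.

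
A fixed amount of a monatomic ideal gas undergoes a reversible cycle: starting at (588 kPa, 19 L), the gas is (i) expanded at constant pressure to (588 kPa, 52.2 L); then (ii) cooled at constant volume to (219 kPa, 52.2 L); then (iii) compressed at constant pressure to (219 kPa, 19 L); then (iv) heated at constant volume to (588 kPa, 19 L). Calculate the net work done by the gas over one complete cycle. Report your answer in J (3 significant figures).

Constant-volume legs do no work.
W(i) = (588)(52.2 − 19) = 19522 J; W(iii) = (219)(19 − 52.2) = -7271 J.
W_net = 19522 − 7271 = 12251 J (the clockwise enclosed area).

W_net ≈ 12300 J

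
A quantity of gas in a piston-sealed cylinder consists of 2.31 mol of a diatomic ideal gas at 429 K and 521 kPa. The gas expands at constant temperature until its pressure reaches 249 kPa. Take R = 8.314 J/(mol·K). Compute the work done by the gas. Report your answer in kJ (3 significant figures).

Isothermal process: W = nRT ln(V₂/V₁) = nRT ln(P₁/P₂).
W = (2.31)(8.314)(429) × ln(521/249)
  = 8239 × ln(2.092) = 8239 × 0.7383
W_by_gas = 6083 J.

W ≈ 6.08 kJ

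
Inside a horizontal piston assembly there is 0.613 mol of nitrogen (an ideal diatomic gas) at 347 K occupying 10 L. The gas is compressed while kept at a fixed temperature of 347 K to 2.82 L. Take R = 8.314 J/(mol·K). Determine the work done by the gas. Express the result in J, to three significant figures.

Isothermal: W = nRT ln(V₂/V₁).
W = (0.613)(8.314)(347) × ln(2.82/10)
  = 1768 × -1.266
W_by_gas = -2239 J.

W ≈ -2240 J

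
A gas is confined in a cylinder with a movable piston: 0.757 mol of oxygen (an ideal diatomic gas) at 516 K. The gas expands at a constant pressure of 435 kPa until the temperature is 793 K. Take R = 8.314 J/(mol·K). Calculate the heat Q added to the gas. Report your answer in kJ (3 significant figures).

Isobaric: W = nRΔT = (0.757)(8.314)(277) = 1743 J.
ΔU = nCᵥΔT with Cᵥ = 5R/2: ΔU = (0.757)(20.79)(277) = 4358 J.
Q = ΔU + W = 4358 + 1743 = 6102 J.

Q ≈ 6.10 kJ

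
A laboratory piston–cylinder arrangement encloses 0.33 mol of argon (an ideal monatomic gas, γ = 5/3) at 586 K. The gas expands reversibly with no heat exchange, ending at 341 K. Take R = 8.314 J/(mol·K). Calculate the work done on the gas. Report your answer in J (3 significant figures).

W ≈ -1010 J

Adiabatic ⇒ Q = 0, so W_by = −ΔU = nCᵥ(T₁ − T₂).
Cᵥ = 3R/2 = 12.47 J/(mol·K).
W = (0.33)(12.47)(586 − 341) = 1008 J.
Work on gas = −W_by = -1008 J.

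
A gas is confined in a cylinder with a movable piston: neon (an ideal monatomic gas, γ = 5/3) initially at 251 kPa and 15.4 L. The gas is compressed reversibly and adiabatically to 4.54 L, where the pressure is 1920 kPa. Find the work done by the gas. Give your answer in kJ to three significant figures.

W ≈ -7.28 kJ

Adiabatic: W = (P₁V₁ − P₂V₂)/(γ − 1) with γ = 5/3.
P₁V₁ = 3865 J, P₂V₂ = 8717 J.
W = (3865 − 8717) / 0.6667 = -7277 J.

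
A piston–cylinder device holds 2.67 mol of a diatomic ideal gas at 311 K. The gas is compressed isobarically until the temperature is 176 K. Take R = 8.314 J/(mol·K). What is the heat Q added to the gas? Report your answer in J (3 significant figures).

Q ≈ -10500 J

Isobaric: W = nRΔT = (2.67)(8.314)(-135) = -2997 J.
ΔU = nCᵥΔT with Cᵥ = 5R/2: ΔU = (2.67)(20.79)(-135) = -7492 J.
Q = ΔU + W = -7492 − 2997 = -10489 J.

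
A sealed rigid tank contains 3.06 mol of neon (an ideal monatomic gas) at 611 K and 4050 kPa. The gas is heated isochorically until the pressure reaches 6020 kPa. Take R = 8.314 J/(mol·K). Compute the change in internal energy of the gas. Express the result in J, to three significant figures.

Constant volume ⇒ W = 0, so Q = ΔU = nCᵥΔT with Cᵥ = 3R/2 = 12.47 J/(mol·K).
At constant V, T₂/T₁ = P₂/P₁ ⇒ ΔT = T₁(P₂/P₁ − 1) = 611·(6020/4050 − 1) = 297.2 K.
ΔU = (3.06)(12.47)(297.2) = 11342 J.

ΔU ≈ 11300 J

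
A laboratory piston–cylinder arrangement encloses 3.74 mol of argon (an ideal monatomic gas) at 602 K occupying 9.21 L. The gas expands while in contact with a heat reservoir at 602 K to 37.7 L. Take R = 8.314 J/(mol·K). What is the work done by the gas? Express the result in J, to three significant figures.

W ≈ 26400 J

Isothermal: W = nRT ln(V₂/V₁).
W = (3.74)(8.314)(602) × ln(37.7/9.21)
  = 18719 × 1.409
W_by_gas = 26382 J.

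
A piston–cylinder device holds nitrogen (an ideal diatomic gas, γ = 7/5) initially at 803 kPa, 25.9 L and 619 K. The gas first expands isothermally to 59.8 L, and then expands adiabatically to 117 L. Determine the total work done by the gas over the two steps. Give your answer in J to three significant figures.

Step 1 (isothermal): W = P₁V₁ ln(V₂/V₁) = (20798) ln(59.8/25.9) = 17403 J.
After step 1: P = 347.8 kPa, V = 59.8 L, T = 619 K.
Step 2 (adiabatic): W = (P₁V₁ − P₂V₂)/(γ−1) = (20798 − 15901)/0.4 = 12242 J.
W_total = 17403 + 12242 = 29645 J.

W_total ≈ 29600 J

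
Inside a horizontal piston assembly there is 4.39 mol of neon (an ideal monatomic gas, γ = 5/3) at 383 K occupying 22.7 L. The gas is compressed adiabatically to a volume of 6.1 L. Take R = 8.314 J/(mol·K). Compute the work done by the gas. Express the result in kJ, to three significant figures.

Adiabatic: TV^(γ−1) = const with γ = 5/3.
T₂ = T₁ (V₁/V₂)^(γ−1) = 383 × (22.7/6.1)^0.667 = 383 × 2.401 = 919.7 K.
W_by = nCᵥ(T₁ − T₂) = (4.39)(12.47)(383 − 919.7) = -29385 J.

W ≈ -29.4 kJ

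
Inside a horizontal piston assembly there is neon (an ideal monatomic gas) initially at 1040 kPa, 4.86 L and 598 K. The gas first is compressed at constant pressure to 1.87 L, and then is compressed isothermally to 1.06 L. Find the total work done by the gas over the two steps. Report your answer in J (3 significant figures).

W_total ≈ -4210 J

Step 1 (isobaric): W = PΔV = (1040 kPa)(1.87 − 4.86 L) = -3110 J.
After step 1: P = 1040 kPa, V = 1.87 L, T = 230.1 K.
Step 2 (isothermal): W = P₁V₁ ln(V₂/V₁) = (1945) ln(1.06/1.87) = -1104 J.
W_total = -3110 − 1104 = -4214 J.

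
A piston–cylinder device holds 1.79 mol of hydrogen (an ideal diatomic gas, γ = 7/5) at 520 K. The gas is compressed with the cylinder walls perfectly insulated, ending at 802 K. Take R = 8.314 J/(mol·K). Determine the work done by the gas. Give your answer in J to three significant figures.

Adiabatic ⇒ Q = 0, so W_by = −ΔU = nCᵥ(T₁ − T₂).
Cᵥ = 5R/2 = 20.79 J/(mol·K).
W = (1.79)(20.79)(520 − 802) = -10492 J.

W ≈ -10500 J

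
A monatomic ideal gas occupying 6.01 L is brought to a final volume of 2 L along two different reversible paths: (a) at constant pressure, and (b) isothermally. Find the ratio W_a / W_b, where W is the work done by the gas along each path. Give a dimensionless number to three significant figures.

W_a / W_b ≈ 0.606

Path (a) isobaric: W = P₁(V₂ − V₁) → W_a/(P₁V₁) = -0.6672.
Path (b) isothermal: W = P₁V₁ ln(V₂/V₁) → W_b/(P₁V₁) = -1.1.
W_a / W_b = -0.6672 / -1.1 = 0.6064.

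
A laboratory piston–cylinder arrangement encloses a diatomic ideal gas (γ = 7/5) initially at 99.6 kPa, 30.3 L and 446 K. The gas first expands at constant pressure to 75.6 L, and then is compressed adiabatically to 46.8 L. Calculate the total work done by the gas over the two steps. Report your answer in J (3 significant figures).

Step 1 (isobaric): W = PΔV = (99.6 kPa)(75.6 − 30.3 L) = 4512 J.
After step 1: P = 99.6 kPa, V = 75.6 L, T = 1113 K.
Step 2 (adiabatic): W = (P₁V₁ − P₂V₂)/(γ−1) = (7530 − 9122)/0.4 = -3981 J.
W_total = 4512 − 3981 = 531.2 J.

W_total ≈ 531 J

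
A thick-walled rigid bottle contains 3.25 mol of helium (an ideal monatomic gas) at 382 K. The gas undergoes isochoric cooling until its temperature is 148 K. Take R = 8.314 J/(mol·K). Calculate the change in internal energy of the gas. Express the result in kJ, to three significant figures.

ΔU ≈ -9.48 kJ

Constant volume ⇒ W = 0, so Q = ΔU = nCᵥΔT with Cᵥ = 3R/2 = 12.47 J/(mol·K).
ΔU = (3.25)(12.47)(148 − 382) = -9484 J.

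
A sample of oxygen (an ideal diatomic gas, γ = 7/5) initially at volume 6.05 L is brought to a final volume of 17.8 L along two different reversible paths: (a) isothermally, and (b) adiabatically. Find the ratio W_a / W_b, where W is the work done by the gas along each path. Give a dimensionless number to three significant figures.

W_a / W_b ≈ 1.23

Path (a) isothermal: W = P₁V₁ ln(V₂/V₁) → W_a/(P₁V₁) = 1.079.
Path (b) adiabatic: W = P₁V₁(1 − (V₁/V₂)^(γ−1))/(γ−1) → W_b/(P₁V₁) = 0.8764.
W_a / W_b = 1.079 / 0.8764 = 1.231.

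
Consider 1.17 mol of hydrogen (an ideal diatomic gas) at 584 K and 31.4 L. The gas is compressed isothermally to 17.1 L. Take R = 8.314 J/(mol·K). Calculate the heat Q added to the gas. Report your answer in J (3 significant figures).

Isothermal ⇒ ΔU = 0, so Q = W = nRT ln(V₂/V₁).
Q = (1.17)(8.314)(584) ln(17.1/31.4) = 5681 × -0.6077 = -3452 J.

Q ≈ -3450 J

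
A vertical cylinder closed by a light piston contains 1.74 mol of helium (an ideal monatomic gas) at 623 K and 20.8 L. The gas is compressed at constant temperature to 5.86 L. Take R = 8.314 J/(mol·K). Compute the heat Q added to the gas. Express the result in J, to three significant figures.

Isothermal ⇒ ΔU = 0, so Q = W = nRT ln(V₂/V₁).
Q = (1.74)(8.314)(623) ln(5.86/20.8) = 9013 × -1.267 = -11417 J.

Q ≈ -11400 J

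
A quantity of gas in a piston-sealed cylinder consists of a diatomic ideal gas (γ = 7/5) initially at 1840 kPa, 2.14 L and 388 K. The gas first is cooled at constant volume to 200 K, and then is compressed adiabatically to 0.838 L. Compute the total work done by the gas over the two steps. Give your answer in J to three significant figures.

Step 1 (isochoric): W = 0 (constant volume).
After step 1: P = 948.5 kPa (V unchanged).
Step 2 (adiabatic): W = (P₁V₁ − P₂V₂)/(γ−1) = (2030 − 2953)/0.4 = -2309 J.
W_total = 0 − 2309 = -2309 J.

W_total ≈ -2310 J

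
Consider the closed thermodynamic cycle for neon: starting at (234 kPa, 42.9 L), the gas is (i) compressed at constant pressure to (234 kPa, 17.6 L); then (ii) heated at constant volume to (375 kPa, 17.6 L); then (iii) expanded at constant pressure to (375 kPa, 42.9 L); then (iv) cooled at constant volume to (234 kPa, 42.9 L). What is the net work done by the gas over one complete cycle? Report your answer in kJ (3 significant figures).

W_net ≈ 3.57 kJ

Constant-volume legs do no work.
W(i) = (234)(17.6 − 42.9) = -5920 J; W(iii) = (375)(42.9 − 17.6) = 9487 J.
W_net = -5920 + 9487 = 3567 J (the clockwise enclosed area).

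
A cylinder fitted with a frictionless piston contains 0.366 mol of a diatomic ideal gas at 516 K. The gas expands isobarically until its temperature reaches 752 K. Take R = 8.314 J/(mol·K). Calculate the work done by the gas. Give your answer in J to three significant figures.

Isobaric: W = P ΔV = nR ΔT.
W = (0.366)(8.314)(752 − 516) = 718.1 J.

W ≈ 718 J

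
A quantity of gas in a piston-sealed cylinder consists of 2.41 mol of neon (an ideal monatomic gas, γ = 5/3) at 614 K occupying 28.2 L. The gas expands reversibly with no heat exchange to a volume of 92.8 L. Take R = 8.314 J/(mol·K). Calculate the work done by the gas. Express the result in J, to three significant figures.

Adiabatic: TV^(γ−1) = const with γ = 5/3.
T₂ = T₁ (V₁/V₂)^(γ−1) = 614 × (28.2/92.8)^0.667 = 614 × 0.452 = 277.5 K.
W_by = nCᵥ(T₁ − T₂) = (2.41)(12.47)(614 − 277.5) = 10113 J.

W ≈ 10100 J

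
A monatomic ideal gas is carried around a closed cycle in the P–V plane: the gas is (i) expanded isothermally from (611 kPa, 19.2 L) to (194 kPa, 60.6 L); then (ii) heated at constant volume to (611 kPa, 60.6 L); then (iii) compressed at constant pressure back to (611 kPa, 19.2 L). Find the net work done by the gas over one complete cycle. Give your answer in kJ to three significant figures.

W_net ≈ -11.8 kJ

Leg (i): W = PᵢVᵢ ln(V_f/Vᵢ) = (11731) ln(60.6/19.2) = 13484 J.
Leg (ii): W = 0.
Leg (iii): W = PΔV = (611)(19.2 − 60.6) = -25295 J.
W_net = 13484 − 25295 = -11812 J.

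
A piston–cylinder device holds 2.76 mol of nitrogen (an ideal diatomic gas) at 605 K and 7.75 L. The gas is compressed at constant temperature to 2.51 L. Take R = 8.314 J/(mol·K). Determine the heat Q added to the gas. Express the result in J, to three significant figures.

Q ≈ -15700 J

Isothermal ⇒ ΔU = 0, so Q = W = nRT ln(V₂/V₁).
Q = (2.76)(8.314)(605) ln(2.51/7.75) = 13883 × -1.127 = -15652 J.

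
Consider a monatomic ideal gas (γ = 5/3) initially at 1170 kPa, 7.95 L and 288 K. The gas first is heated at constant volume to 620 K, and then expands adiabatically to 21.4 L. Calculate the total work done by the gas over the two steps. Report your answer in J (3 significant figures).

Step 1 (isochoric): W = 0 (constant volume).
After step 1: P = 2519 kPa (V unchanged).
Step 2 (adiabatic): W = (P₁V₁ − P₂V₂)/(γ−1) = (20024 − 10348)/0.667 = 14514 J.
W_total = 0 + 14514 = 14514 J.

W_total ≈ 14500 J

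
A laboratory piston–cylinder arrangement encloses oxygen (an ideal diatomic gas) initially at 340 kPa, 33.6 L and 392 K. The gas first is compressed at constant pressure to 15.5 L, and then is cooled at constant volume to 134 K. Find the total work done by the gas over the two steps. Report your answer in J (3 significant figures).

W_total ≈ -6150 J

Step 1 (isobaric): W = PΔV = (340 kPa)(15.5 − 33.6 L) = -6154 J.
Step 2 (isochoric): W = 0 (constant volume).
W_total = -6154 + 0 = -6154 J.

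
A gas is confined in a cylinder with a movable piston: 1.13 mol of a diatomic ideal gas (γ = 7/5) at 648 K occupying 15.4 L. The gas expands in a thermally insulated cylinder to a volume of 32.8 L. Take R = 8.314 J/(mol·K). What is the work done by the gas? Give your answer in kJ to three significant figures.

Adiabatic: TV^(γ−1) = const with γ = 7/5.
T₂ = T₁ (V₁/V₂)^(γ−1) = 648 × (15.4/32.8)^0.4 = 648 × 0.739 = 478.9 K.
W_by = nCᵥ(T₁ − T₂) = (1.13)(20.79)(648 − 478.9) = 3972 J.

W ≈ 3.97 kJ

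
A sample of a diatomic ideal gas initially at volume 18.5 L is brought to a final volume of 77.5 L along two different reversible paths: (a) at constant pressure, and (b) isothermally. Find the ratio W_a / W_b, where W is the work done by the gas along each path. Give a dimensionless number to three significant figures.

W_a / W_b ≈ 2.23

Path (a) isobaric: W = P₁(V₂ − V₁) → W_a/(P₁V₁) = 3.189.
Path (b) isothermal: W = P₁V₁ ln(V₂/V₁) → W_b/(P₁V₁) = 1.433.
W_a / W_b = 3.189 / 1.433 = 2.226.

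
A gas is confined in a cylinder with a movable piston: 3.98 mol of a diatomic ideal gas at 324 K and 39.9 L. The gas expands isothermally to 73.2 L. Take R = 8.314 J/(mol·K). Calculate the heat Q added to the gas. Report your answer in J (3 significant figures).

Q ≈ 6510 J

Isothermal ⇒ ΔU = 0, so Q = W = nRT ln(V₂/V₁).
Q = (3.98)(8.314)(324) ln(73.2/39.9) = 10721 × 0.6068 = 6506 J.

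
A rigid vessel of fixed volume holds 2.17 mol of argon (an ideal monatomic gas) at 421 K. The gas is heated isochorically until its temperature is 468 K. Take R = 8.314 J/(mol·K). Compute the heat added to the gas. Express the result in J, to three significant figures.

Q ≈ 1270 J

Constant volume ⇒ W = 0, so Q = ΔU = nCᵥΔT with Cᵥ = 3R/2 = 12.47 J/(mol·K).
ΔU = (2.17)(12.47)(468 − 421) = 1272 J.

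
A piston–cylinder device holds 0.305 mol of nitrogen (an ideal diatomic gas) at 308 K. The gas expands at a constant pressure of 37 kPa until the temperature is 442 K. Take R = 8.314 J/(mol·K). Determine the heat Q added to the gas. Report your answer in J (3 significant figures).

Q ≈ 1190 J

Isobaric: W = nRΔT = (0.305)(8.314)(134) = 339.8 J.
ΔU = nCᵥΔT with Cᵥ = 5R/2: ΔU = (0.305)(20.79)(134) = 849.5 J.
Q = ΔU + W = 849.5 + 339.8 = 1189 J.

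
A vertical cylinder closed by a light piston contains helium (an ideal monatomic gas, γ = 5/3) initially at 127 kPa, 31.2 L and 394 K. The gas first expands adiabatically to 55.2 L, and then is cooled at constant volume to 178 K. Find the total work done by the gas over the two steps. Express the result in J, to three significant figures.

Step 1 (adiabatic): W = (P₁V₁ − P₂V₂)/(γ−1) = (3962 − 2709)/0.667 = 1880 J.
Step 2 (isochoric): W = 0 (constant volume).
W_total = 1880 + 0 = 1880 J.

W_total ≈ 1880 J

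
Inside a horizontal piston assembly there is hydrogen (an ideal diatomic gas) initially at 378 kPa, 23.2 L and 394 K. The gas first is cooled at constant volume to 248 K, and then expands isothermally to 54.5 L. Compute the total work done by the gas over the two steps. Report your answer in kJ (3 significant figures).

Step 1 (isochoric): W = 0 (constant volume).
After step 1: P = 237.9 kPa (V unchanged).
Step 2 (isothermal): W = P₁V₁ ln(V₂/V₁) = (5520) ln(54.5/23.2) = 4714 J.
W_total = 0 + 4714 = 4714 J.

W_total ≈ 4.71 kJ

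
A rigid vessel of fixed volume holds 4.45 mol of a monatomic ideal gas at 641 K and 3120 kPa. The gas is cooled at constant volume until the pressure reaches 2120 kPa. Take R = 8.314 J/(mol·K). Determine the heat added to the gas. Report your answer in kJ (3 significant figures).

Q ≈ -11.4 kJ

Constant volume ⇒ W = 0, so Q = ΔU = nCᵥΔT with Cᵥ = 3R/2 = 12.47 J/(mol·K).
At constant V, T₂/T₁ = P₂/P₁ ⇒ ΔT = T₁(P₂/P₁ − 1) = 641·(2120/3120 − 1) = -205.4 K.
ΔU = (4.45)(12.47)(-205.4) = -11402 J.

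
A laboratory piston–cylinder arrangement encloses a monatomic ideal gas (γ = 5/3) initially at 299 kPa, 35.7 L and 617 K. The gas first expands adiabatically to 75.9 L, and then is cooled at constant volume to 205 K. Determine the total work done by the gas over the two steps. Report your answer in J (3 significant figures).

Step 1 (adiabatic): W = (P₁V₁ − P₂V₂)/(γ−1) = (10674 − 6456)/0.667 = 6328 J.
Step 2 (isochoric): W = 0 (constant volume).
W_total = 6328 + 0 = 6328 J.

W_total ≈ 6330 J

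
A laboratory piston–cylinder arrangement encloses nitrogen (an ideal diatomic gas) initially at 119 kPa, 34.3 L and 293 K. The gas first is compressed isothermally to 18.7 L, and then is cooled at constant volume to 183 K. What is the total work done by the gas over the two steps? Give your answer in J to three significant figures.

Step 1 (isothermal): W = P₁V₁ ln(V₂/V₁) = (4082) ln(18.7/34.3) = -2476 J.
Step 2 (isochoric): W = 0 (constant volume).
W_total = -2476 + 0 = -2476 J.

W_total ≈ -2480 J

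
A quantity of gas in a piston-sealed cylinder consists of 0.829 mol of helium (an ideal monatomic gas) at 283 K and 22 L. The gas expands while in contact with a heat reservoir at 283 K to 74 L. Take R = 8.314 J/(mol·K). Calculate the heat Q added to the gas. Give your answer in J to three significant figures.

Q ≈ 2370 J

Isothermal ⇒ ΔU = 0, so Q = W = nRT ln(V₂/V₁).
Q = (0.829)(8.314)(283) ln(74/22) = 1951 × 1.213 = 2366 J.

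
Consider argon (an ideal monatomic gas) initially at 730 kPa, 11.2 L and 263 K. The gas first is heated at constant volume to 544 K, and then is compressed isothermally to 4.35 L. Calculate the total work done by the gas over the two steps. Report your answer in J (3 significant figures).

W_total ≈ -16000 J

Step 1 (isochoric): W = 0 (constant volume).
After step 1: P = 1510 kPa (V unchanged).
Step 2 (isothermal): W = P₁V₁ ln(V₂/V₁) = (16912) ln(4.35/11.2) = -15994 J.
W_total = 0 − 15994 = -15994 J.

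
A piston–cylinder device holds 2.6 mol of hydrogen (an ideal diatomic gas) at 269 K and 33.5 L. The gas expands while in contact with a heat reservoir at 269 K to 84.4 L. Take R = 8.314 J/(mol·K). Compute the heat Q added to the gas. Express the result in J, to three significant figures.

Isothermal ⇒ ΔU = 0, so Q = W = nRT ln(V₂/V₁).
Q = (2.6)(8.314)(269) ln(84.4/33.5) = 5815 × 0.924 = 5373 J.

Q ≈ 5370 J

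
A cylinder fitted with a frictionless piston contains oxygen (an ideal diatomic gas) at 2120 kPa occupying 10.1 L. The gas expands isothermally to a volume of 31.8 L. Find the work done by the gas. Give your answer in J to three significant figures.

W ≈ 24600 J

Isothermal: W = nRT ln(V₂/V₁) = P₁V₁ ln(V₂/V₁).
P₁V₁ = (2120 kPa)(10.1 L) = 21412 J.
W = 21412 × ln(31.8/10.1) = 21412 × 1.147
W_by_gas = 24558 J.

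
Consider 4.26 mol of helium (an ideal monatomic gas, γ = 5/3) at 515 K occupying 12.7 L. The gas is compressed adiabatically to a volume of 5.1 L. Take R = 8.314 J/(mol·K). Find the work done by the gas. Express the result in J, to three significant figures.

Adiabatic: TV^(γ−1) = const with γ = 5/3.
T₂ = T₁ (V₁/V₂)^(γ−1) = 515 × (12.7/5.1)^0.667 = 515 × 1.837 = 946.2 K.
W_by = nCᵥ(T₁ − T₂) = (4.26)(12.47)(515 − 946.2) = -22906 J.

W ≈ -22900 J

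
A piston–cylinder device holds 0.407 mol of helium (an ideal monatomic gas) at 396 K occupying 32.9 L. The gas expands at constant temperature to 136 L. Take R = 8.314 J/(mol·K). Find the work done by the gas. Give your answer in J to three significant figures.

Isothermal: W = nRT ln(V₂/V₁).
W = (0.407)(8.314)(396) × ln(136/32.9)
  = 1340 × 1.419
W_by_gas = 1902 J.

W ≈ 1900 J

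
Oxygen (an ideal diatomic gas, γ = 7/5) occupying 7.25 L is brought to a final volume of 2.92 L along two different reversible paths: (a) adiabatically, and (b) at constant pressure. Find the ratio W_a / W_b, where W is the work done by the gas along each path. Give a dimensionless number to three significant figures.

Path (a) adiabatic: W = P₁V₁(1 − (V₁/V₂)^(γ−1))/(γ−1) → W_a/(P₁V₁) = -1.097.
Path (b) isobaric: W = P₁(V₂ − V₁) → W_b/(P₁V₁) = -0.5972.
W_a / W_b = -1.097 / -0.5972 = 1.837.

W_a / W_b ≈ 1.84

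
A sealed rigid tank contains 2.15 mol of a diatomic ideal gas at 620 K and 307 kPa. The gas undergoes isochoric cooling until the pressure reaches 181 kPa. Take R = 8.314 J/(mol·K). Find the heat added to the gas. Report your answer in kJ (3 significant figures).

Q ≈ -11.4 kJ

Constant volume ⇒ W = 0, so Q = ΔU = nCᵥΔT with Cᵥ = 5R/2 = 20.79 J/(mol·K).
At constant V, T₂/T₁ = P₂/P₁ ⇒ ΔT = T₁(P₂/P₁ − 1) = 620·(181/307 − 1) = -254.5 K.
ΔU = (2.15)(20.79)(-254.5) = -11371 J.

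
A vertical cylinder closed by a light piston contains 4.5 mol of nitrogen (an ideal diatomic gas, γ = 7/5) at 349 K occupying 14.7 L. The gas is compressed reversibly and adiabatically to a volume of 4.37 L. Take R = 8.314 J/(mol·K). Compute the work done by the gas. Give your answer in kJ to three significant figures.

W ≈ -20.4 kJ

Adiabatic: TV^(γ−1) = const with γ = 7/5.
T₂ = T₁ (V₁/V₂)^(γ−1) = 349 × (14.7/4.37)^0.4 = 349 × 1.625 = 567 K.
W_by = nCᵥ(T₁ − T₂) = (4.5)(20.79)(349 − 567) = -20387 J.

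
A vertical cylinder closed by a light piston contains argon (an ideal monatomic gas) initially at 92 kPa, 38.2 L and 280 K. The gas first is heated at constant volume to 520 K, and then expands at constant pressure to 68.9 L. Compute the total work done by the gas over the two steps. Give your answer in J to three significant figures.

Step 1 (isochoric): W = 0 (constant volume).
After step 1: P = 170.9 kPa (V unchanged).
Step 2 (isobaric): W = PΔV = (170.9 kPa)(68.9 − 38.2 L) = 5245 J.
W_total = 0 + 5245 = 5245 J.

W_total ≈ 5250 J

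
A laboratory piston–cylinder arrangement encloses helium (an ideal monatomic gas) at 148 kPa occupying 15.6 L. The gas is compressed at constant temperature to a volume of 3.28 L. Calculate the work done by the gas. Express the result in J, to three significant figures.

W ≈ -3600 J

Isothermal: W = nRT ln(V₂/V₁) = P₁V₁ ln(V₂/V₁).
P₁V₁ = (148 kPa)(15.6 L) = 2309 J.
W = 2309 × ln(3.28/15.6) = 2309 × -1.559
W_by_gas = -3600 J.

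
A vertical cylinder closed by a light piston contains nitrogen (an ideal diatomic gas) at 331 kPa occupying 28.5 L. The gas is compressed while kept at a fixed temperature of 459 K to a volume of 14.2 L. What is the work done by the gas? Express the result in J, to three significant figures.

Isothermal: W = nRT ln(V₂/V₁) = P₁V₁ ln(V₂/V₁).
P₁V₁ = (331 kPa)(28.5 L) = 9434 J.
W = 9434 × ln(14.2/28.5) = 9434 × -0.6967
W_by_gas = -6572 J.

W ≈ -6570 J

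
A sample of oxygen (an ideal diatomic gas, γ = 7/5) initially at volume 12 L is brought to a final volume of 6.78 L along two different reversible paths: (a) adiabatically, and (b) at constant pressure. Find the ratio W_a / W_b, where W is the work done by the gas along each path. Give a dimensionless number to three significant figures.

W_a / W_b ≈ 1.47

Path (a) adiabatic: W = P₁V₁(1 − (V₁/V₂)^(γ−1))/(γ−1) → W_a/(P₁V₁) = -0.6414.
Path (b) isobaric: W = P₁(V₂ − V₁) → W_b/(P₁V₁) = -0.435.
W_a / W_b = -0.6414 / -0.435 = 1.474.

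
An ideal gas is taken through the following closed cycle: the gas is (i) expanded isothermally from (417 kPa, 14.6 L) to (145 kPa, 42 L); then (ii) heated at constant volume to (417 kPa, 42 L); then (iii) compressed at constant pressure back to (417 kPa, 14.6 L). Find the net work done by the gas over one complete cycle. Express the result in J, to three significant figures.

W_net ≈ -4990 J

Leg (i): W = PᵢVᵢ ln(V_f/Vᵢ) = (6088) ln(42/14.6) = 6433 J.
Leg (ii): W = 0.
Leg (iii): W = PΔV = (417)(14.6 − 42) = -11426 J.
W_net = 6433 − 11426 = -4993 J.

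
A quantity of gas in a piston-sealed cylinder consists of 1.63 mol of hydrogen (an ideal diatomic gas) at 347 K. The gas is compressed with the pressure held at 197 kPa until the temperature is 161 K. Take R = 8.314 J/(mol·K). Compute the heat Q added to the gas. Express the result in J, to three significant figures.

Q ≈ -8820 J

Isobaric: W = nRΔT = (1.63)(8.314)(-186) = -2521 J.
ΔU = nCᵥΔT with Cᵥ = 5R/2: ΔU = (1.63)(20.79)(-186) = -6302 J.
Q = ΔU + W = -6302 − 2521 = -8822 J.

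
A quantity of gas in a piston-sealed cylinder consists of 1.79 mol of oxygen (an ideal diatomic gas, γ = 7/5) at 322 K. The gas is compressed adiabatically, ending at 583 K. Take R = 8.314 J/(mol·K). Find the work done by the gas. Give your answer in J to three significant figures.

W ≈ -9710 J

Adiabatic ⇒ Q = 0, so W_by = −ΔU = nCᵥ(T₁ − T₂).
Cᵥ = 5R/2 = 20.79 J/(mol·K).
W = (1.79)(20.79)(322 − 583) = -9711 J.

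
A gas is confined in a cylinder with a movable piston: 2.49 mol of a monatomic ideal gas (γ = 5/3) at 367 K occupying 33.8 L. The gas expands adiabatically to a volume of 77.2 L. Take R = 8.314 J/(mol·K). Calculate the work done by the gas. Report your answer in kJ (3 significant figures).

W ≈ 4.83 kJ

Adiabatic: TV^(γ−1) = const with γ = 5/3.
T₂ = T₁ (V₁/V₂)^(γ−1) = 367 × (33.8/77.2)^0.667 = 367 × 0.5766 = 211.6 K.
W_by = nCᵥ(T₁ − T₂) = (2.49)(12.47)(367 − 211.6) = 4825 J.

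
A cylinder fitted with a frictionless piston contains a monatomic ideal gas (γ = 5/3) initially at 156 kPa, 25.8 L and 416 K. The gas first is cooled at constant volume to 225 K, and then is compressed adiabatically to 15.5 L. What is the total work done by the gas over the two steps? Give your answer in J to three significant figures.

W_total ≈ -1320 J

Step 1 (isochoric): W = 0 (constant volume).
After step 1: P = 84.38 kPa (V unchanged).
Step 2 (adiabatic): W = (P₁V₁ − P₂V₂)/(γ−1) = (2177 − 3057)/0.667 = -1321 J.
W_total = 0 − 1321 = -1321 J.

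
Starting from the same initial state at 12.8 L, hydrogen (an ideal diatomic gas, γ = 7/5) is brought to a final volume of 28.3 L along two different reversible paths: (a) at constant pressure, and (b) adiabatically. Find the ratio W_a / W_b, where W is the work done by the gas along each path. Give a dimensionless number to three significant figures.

W_a / W_b ≈ 1.78

Path (a) isobaric: W = P₁(V₂ − V₁) → W_a/(P₁V₁) = 1.211.
Path (b) adiabatic: W = P₁V₁(1 − (V₁/V₂)^(γ−1))/(γ−1) → W_b/(P₁V₁) = 0.6798.
W_a / W_b = 1.211 / 0.6798 = 1.781.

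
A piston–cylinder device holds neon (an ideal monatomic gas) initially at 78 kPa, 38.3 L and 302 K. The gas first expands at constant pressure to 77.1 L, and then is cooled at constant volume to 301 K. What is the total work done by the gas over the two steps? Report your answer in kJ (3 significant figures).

Step 1 (isobaric): W = PΔV = (78 kPa)(77.1 − 38.3 L) = 3026 J.
Step 2 (isochoric): W = 0 (constant volume).
W_total = 3026 + 0 = 3026 J.

W_total ≈ 3.03 kJ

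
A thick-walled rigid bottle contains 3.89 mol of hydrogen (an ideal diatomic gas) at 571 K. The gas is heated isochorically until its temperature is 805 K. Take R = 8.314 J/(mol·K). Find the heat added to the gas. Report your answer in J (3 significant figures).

Constant volume ⇒ W = 0, so Q = ΔU = nCᵥΔT with Cᵥ = 5R/2 = 20.79 J/(mol·K).
ΔU = (3.89)(20.79)(805 − 571) = 18920 J.

Q ≈ 18900 J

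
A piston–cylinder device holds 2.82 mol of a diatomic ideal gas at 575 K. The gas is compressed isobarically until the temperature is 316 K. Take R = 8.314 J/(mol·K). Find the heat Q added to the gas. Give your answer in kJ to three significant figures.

Isobaric: W = nRΔT = (2.82)(8.314)(-259) = -6072 J.
ΔU = nCᵥΔT with Cᵥ = 5R/2: ΔU = (2.82)(20.79)(-259) = -15181 J.
Q = ΔU + W = -15181 − 6072 = -21253 J.

Q ≈ -21.3 kJ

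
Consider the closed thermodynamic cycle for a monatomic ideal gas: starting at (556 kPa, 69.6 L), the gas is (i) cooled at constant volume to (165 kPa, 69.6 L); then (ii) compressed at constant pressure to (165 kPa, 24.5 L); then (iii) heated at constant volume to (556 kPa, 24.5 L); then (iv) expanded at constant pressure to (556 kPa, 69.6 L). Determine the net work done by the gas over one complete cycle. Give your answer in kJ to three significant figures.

W_net ≈ 17.6 kJ

Constant-volume legs do no work.
W(ii) = (165)(24.5 − 69.6) = -7441 J; W(iv) = (556)(69.6 − 24.5) = 25076 J.
W_net = -7441 + 25076 = 17634 J (the clockwise enclosed area).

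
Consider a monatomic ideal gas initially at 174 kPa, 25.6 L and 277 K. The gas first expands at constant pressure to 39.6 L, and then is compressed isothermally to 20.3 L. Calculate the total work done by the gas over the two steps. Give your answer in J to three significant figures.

W_total ≈ -2170 J

Step 1 (isobaric): W = PΔV = (174 kPa)(39.6 − 25.6 L) = 2436 J.
After step 1: P = 174 kPa, V = 39.6 L, T = 428.5 K.
Step 2 (isothermal): W = P₁V₁ ln(V₂/V₁) = (6890) ln(20.3/39.6) = -4604 J.
W_total = 2436 − 4604 = -2168 J.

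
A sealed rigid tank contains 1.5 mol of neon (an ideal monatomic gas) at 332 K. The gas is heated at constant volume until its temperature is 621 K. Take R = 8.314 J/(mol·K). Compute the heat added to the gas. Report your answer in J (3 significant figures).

Constant volume ⇒ W = 0, so Q = ΔU = nCᵥΔT with Cᵥ = 3R/2 = 12.47 J/(mol·K).
ΔU = (1.5)(12.47)(621 − 332) = 5406 J.

Q ≈ 5410 J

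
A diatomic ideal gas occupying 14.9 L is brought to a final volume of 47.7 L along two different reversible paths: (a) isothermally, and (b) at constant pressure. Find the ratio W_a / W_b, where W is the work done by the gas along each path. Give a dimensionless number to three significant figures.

W_a / W_b ≈ 0.529

Path (a) isothermal: W = P₁V₁ ln(V₂/V₁) → W_a/(P₁V₁) = 1.164.
Path (b) isobaric: W = P₁(V₂ − V₁) → W_b/(P₁V₁) = 2.201.
W_a / W_b = 1.164 / 2.201 = 0.5286.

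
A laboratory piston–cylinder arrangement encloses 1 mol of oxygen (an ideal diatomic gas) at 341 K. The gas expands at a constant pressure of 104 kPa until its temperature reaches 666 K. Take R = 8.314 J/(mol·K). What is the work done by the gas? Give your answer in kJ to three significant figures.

W ≈ 2.70 kJ

Isobaric: W = P ΔV = nR ΔT.
W = (1)(8.314)(666 − 341) = 2702 J.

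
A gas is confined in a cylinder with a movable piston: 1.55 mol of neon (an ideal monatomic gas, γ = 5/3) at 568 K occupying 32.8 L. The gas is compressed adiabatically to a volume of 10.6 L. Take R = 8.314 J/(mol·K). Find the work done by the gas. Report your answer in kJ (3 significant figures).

Adiabatic: TV^(γ−1) = const with γ = 5/3.
T₂ = T₁ (V₁/V₂)^(γ−1) = 568 × (32.8/10.6)^0.667 = 568 × 2.123 = 1206 K.
W_by = nCᵥ(T₁ − T₂) = (1.55)(12.47)(568 − 1206) = -12335 J.

W ≈ -12.3 kJ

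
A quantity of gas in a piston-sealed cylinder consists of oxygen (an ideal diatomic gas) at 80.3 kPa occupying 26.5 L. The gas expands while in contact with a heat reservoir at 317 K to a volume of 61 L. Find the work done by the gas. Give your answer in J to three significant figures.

Isothermal: W = nRT ln(V₂/V₁) = P₁V₁ ln(V₂/V₁).
P₁V₁ = (80.3 kPa)(26.5 L) = 2128 J.
W = 2128 × ln(61/26.5) = 2128 × 0.8337
W_by_gas = 1774 J.

W ≈ 1770 J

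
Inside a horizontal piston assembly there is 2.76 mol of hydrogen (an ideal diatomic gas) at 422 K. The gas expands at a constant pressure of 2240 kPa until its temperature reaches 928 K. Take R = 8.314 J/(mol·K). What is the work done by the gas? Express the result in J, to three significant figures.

W ≈ 11600 J

Isobaric: W = P ΔV = nR ΔT.
W = (2.76)(8.314)(928 − 422) = 11611 J.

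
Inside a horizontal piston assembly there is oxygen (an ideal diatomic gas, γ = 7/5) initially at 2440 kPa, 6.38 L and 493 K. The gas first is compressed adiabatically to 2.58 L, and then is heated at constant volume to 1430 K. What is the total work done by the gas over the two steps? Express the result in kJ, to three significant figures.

W_total ≈ -17.0 kJ

Step 1 (adiabatic): W = (P₁V₁ − P₂V₂)/(γ−1) = (15567 − 22361)/0.4 = -16984 J.
Step 2 (isochoric): W = 0 (constant volume).
W_total = -16984 + 0 = -16984 J.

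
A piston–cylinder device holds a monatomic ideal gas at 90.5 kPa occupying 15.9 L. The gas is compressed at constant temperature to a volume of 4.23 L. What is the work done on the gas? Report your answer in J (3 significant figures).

W ≈ 1910 J

Isothermal: W = nRT ln(V₂/V₁) = P₁V₁ ln(V₂/V₁).
P₁V₁ = (90.5 kPa)(15.9 L) = 1439 J.
W = 1439 × ln(4.23/15.9) = 1439 × -1.324
W_by_gas = -1905 J; work on gas = −W_by = 1905 J.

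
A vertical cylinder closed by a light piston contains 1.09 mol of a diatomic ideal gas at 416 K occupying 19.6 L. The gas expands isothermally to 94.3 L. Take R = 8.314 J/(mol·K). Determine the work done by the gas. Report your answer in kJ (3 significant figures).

W ≈ 5.92 kJ

Isothermal: W = nRT ln(V₂/V₁).
W = (1.09)(8.314)(416) × ln(94.3/19.6)
  = 3770 × 1.571
W_by_gas = 5922 J.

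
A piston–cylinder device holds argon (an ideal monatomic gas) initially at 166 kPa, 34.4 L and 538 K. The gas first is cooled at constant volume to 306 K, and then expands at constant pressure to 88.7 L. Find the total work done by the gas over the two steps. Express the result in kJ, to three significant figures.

W_total ≈ 5.13 kJ

Step 1 (isochoric): W = 0 (constant volume).
After step 1: P = 94.42 kPa (V unchanged).
Step 2 (isobaric): W = PΔV = (94.42 kPa)(88.7 − 34.4 L) = 5127 J.
W_total = 0 + 5127 = 5127 J.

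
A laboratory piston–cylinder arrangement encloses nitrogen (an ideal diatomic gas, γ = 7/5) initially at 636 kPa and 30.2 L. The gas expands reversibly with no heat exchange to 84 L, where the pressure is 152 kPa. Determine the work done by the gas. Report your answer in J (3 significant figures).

W ≈ 16100 J

Adiabatic: W = (P₁V₁ − P₂V₂)/(γ − 1) with γ = 7/5.
P₁V₁ = 19207 J, P₂V₂ = 12768 J.
W = (19207 − 12768) / 0.4 = 16098 J.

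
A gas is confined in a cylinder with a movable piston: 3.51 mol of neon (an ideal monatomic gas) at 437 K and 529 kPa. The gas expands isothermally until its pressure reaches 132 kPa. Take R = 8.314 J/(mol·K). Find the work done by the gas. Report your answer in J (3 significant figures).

W ≈ 17700 J

Isothermal process: W = nRT ln(V₂/V₁) = nRT ln(P₁/P₂).
W = (3.51)(8.314)(437) × ln(529/132)
  = 12753 × ln(4.008) = 12753 × 1.388
W_by_gas = 17703 J.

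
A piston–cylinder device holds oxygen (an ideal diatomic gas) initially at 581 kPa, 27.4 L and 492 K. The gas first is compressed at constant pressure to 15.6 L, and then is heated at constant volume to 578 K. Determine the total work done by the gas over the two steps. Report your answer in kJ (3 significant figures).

Step 1 (isobaric): W = PΔV = (581 kPa)(15.6 − 27.4 L) = -6856 J.
Step 2 (isochoric): W = 0 (constant volume).
W_total = -6856 + 0 = -6856 J.

W_total ≈ -6.86 kJ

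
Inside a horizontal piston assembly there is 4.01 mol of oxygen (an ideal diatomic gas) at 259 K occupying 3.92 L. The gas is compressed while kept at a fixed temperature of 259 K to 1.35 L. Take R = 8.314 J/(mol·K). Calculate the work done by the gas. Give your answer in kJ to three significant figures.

Isothermal: W = nRT ln(V₂/V₁).
W = (4.01)(8.314)(259) × ln(1.35/3.92)
  = 8635 × -1.066
W_by_gas = -9205 J.

W ≈ -9.20 kJ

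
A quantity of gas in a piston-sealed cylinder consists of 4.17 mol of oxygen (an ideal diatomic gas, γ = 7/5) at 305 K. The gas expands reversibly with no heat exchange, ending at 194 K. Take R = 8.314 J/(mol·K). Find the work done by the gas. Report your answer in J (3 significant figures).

W ≈ 9620 J

Adiabatic ⇒ Q = 0, so W_by = −ΔU = nCᵥ(T₁ − T₂).
Cᵥ = 5R/2 = 20.79 J/(mol·K).
W = (4.17)(20.79)(305 − 194) = 9621 J.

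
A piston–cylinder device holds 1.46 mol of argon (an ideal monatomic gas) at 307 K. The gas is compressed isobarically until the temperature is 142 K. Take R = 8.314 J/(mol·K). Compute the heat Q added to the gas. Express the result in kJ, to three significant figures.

Isobaric: W = nRΔT = (1.46)(8.314)(-165) = -2003 J.
ΔU = nCᵥΔT with Cᵥ = 3R/2: ΔU = (1.46)(12.47)(-165) = -3004 J.
Q = ΔU + W = -3004 − 2003 = -5007 J.

Q ≈ -5.01 kJ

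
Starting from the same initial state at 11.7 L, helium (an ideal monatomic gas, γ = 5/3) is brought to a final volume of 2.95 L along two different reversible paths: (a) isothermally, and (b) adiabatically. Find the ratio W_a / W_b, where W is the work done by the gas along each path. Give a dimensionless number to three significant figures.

W_a / W_b ≈ 0.610

Path (a) isothermal: W = P₁V₁ ln(V₂/V₁) → W_a/(P₁V₁) = -1.378.
Path (b) adiabatic: W = P₁V₁(1 − (V₁/V₂)^(γ−1))/(γ−1) → W_b/(P₁V₁) = -2.258.
W_a / W_b = -1.378 / -2.258 = 0.6101.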